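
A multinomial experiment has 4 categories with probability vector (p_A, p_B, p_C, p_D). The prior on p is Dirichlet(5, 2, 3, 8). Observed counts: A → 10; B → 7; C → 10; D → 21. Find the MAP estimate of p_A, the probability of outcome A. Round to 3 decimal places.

MAP estimate of p_A = 0.226

The posterior is Dirichlet(αᵢ + nᵢ) = Dirichlet(15, 9, 13, 29).
For a Dirichlet(a₁,…,a_K) with all aᵢ > 1, the mode has j-th component (aⱼ − 1)/(Σaᵢ − K).
Here Σaᵢ = 66 and K = 4, so p_A = (15 − 1)/(66 − 4) = 14/62 ≈ 0.226.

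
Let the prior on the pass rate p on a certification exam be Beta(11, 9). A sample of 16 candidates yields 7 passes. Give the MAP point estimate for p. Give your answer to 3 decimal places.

p̂_MAP = 0.500

Prior: Beta(11, 9).
Data: 7 successes in 16 trials. The binomial likelihood contributes p^7(1−p)^9, so the posterior is Beta(11+7, 9+9) = Beta(18, 18).
For Beta(a, b) with a, b > 1 the mode is (a−1)/(a+b−2) = 17/34 ≈ 0.500.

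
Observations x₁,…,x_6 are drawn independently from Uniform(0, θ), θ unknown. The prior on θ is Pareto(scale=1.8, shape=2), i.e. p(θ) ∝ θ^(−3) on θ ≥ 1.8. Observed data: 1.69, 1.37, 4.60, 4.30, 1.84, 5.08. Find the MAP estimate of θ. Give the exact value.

The Uniform(0, θ) likelihood is θ^(−n) for θ ≥ max(xᵢ), zero otherwise. Here max(xᵢ) = 5.08.
Posterior ∝ θ^(−3) · θ^(−6) = θ^(−9) on θ ≥ max(1.8, 5.08) = 5.08.
This density is strictly decreasing in θ, so the posterior mode lies at the lower boundary of the support.

θ̂_MAP = 5.08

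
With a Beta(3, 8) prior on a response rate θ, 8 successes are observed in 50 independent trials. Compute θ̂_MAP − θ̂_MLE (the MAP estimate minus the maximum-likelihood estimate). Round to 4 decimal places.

Posterior is Beta(11, 50); MAP = (11−1)/(61−2) = 10/59 ≈ 0.16949.
MLE ignores the prior: θ̂_MLE = k/n = 8/50 ≈ 0.16000.
Difference = 10/59 − 8/50 = 14/1475 ≈ 0.0095.

MAP − MLE = 0.0095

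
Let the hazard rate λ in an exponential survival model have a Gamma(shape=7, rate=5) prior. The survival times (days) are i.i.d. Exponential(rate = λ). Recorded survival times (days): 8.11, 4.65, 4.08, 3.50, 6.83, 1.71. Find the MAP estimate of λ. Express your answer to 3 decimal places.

λ̂_MAP = 0.354

The Exponential(rate=λ) likelihood is ∝ λ^n e^(−λΣtᵢ). Here n = 6 and Σtᵢ = 8.11 + 4.65 + 4.08 + 3.50 + 6.83 + 1.71 = 28.88.
Posterior ∝ λ^6e^(−5λ) · λ^6e^(−28.88λ) = λ^12e^(−33.88λ), i.e. Gamma(13, 33.88).
Mode = (a−1)/b = 12/33.88 ≈ 0.354.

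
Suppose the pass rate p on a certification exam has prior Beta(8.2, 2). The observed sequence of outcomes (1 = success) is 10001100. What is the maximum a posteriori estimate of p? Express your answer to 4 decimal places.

p̂_MAP = 0.6296

Prior: Beta(8.2, 2).
Data: 3 successes in 8 trials (from the sequence). The binomial likelihood contributes p^3(1−p)^5, so the posterior is Beta(8.2+3, 2+5) = Beta(11.2, 7).
For Beta(a, b) with a, b > 1 the mode is (a−1)/(a+b−2) = 10.2/16.2 ≈ 0.6296.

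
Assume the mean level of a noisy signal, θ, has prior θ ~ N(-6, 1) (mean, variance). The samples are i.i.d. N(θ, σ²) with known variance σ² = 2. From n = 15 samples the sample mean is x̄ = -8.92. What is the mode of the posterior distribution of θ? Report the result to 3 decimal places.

n = 15, x̄ = -8.92.
For a Normal prior and Normal likelihood with known variance, the posterior is Normal; its mode equals its mean, the precision-weighted average.
Prior precision 1/σ₀² = 1/1 = 1; data precision n/σ² = 15/2 = 7.5.
θ̂ = (1·(-6) + 7.5·(-8.92)) / (1 + 7.5) = (-72.9)/8.5 = -729/85 ≈ -8.576.

θ̂_MAP = -8.576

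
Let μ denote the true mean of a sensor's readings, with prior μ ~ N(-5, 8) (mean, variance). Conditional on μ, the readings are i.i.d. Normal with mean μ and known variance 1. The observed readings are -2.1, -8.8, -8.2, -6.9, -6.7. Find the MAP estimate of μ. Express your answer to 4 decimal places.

n = 5; x̄ = ((-2.1) + (-8.8) + (-8.2) + (-6.9) + (-6.7))/5 = -32.7/5 = -6.54.
For a Normal prior and Normal likelihood with known variance, the posterior is Normal; its mode equals its mean, the precision-weighted average.
Prior precision 1/σ₀² = 1/8 = 0.125; data precision n/σ² = 5/1 = 5.
μ̂ = (0.125·(-5) + 5·(-6.54)) / (0.125 + 5) = (-33.325)/5.125 = -1333/205 ≈ -6.5024.

μ̂_MAP = -6.5024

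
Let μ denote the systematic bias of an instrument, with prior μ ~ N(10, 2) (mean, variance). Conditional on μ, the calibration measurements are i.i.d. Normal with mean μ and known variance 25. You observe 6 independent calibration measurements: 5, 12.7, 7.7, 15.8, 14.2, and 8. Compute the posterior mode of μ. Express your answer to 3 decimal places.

μ̂_MAP = 10.184

n = 6; x̄ = (5 + 12.7 + 7.7 + 15.8 + 14.2 + 8)/6 = 63.4/6 = 317/30 ≈ 10.5667.
For a Normal prior and Normal likelihood with known variance, the posterior is Normal; its mode equals its mean, the precision-weighted average.
Prior precision 1/σ₀² = 1/2 = 0.5; data precision n/σ² = 6/25 = 0.24.
μ̂ = (0.5·10 + 0.24·(317/30)) / (0.5 + 0.24) = 7.536/0.74 = 1884/185 ≈ 10.184.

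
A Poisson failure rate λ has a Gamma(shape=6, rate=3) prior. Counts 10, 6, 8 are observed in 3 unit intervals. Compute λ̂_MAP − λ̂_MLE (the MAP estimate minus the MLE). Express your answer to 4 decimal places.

MAP − MLE = -3.1667

Σxᵢ = 24. Posterior is Gamma(30, 6); MAP = (30−1)/6 = 29/6 ≈ 4.83333.
MLE = x̄ = 24/3 ≈ 8.00000.
Difference = 29/6 − 24/3 = -19/6 ≈ -3.1667.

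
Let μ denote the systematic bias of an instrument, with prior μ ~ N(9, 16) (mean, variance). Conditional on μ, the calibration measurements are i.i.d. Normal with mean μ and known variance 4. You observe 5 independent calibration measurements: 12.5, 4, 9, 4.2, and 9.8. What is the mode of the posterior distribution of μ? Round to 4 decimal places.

μ̂_MAP = 7.9524

n = 5; x̄ = (12.5 + 4 + 9 + 4.2 + 9.8)/5 = 39.5/5 = 7.9.
For a Normal prior and Normal likelihood with known variance, the posterior is Normal; its mode equals its mean, the precision-weighted average.
Prior precision 1/σ₀² = 1/16 = 0.0625; data precision n/σ² = 5/4 = 1.25.
μ̂ = (0.0625·9 + 1.25·7.9) / (0.0625 + 1.25) = 10.4375/1.3125 = 167/21 ≈ 7.9524.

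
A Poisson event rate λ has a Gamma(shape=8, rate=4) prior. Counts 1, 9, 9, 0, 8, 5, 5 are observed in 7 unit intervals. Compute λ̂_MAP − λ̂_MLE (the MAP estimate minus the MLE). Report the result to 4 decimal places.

Σxᵢ = 37. Posterior is Gamma(45, 11); MAP = (45−1)/11 = 44/11 ≈ 4.00000.
MLE = x̄ = 37/7 ≈ 5.28571.
Difference = 44/11 − 37/7 = -9/7 ≈ -1.2857.

MAP − MLE = -1.2857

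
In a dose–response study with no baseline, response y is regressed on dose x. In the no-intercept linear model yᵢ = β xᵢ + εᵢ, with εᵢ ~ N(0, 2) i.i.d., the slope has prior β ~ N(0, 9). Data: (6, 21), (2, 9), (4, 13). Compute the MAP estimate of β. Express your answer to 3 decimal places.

β̂_MAP = 3.486

log p(β | y) = −Σ(yᵢ − βxᵢ)²/(2·2) − β²/(2·9) + const.
Setting the derivative to zero: Σxᵢ(yᵢ − βxᵢ)/2 − β/9 = 0, so β = Σxᵢyᵢ / (Σxᵢ² + σ²/τ²).
Σxᵢyᵢ = 6·21 + 2·9 + 4·13 = 196; Σxᵢ² = 56; σ²/τ² = 2/9.
β̂_MAP = 196 / (56 + 2/9) = 196/(506/9) = 882/253 ≈ 3.486.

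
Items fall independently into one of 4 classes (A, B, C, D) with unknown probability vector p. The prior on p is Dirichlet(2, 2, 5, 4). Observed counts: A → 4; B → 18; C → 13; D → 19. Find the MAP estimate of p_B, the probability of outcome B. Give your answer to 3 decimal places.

The posterior is Dirichlet(αᵢ + nᵢ) = Dirichlet(6, 20, 18, 23).
For a Dirichlet(a₁,…,a_K) with all aᵢ > 1, the mode has j-th component (aⱼ − 1)/(Σaᵢ − K).
Here Σaᵢ = 67 and K = 4, so p_B = (20 − 1)/(67 − 4) = 19/63 ≈ 0.302.

MAP estimate of p_B = 0.302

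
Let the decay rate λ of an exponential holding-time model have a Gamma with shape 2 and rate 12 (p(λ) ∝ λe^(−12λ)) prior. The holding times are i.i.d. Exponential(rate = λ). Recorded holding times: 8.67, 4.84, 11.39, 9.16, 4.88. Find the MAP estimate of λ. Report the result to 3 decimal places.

The Exponential(rate=λ) likelihood is ∝ λ^n e^(−λΣtᵢ). Here n = 5 and Σtᵢ = 8.67 + 4.84 + 11.39 + 9.16 + 4.88 = 38.94.
Posterior ∝ λe^(−12λ) · λ^5e^(−38.94λ) = λ^6e^(−50.94λ), i.e. Gamma(7, 50.94).
Mode = (a−1)/b = 6/50.94 ≈ 0.118.

λ̂_MAP = 0.118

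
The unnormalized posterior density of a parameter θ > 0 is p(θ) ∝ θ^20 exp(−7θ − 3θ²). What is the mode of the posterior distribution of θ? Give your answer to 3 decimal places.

ℓ'(θ) = 20/θ − 7 − 6θ. Setting this to zero and multiplying by θ: 6θ² + 7θ − 20 = 0.
θ = (−7 + √(7² + 4·6·20)) / (2·6) = (−7 + √529) / 12 = (−7 + 23)/12 = 4/3.
ℓ''(θ) = −20/θ² − 6 < 0, confirming a maximum.

θ̂_MAP = 1.333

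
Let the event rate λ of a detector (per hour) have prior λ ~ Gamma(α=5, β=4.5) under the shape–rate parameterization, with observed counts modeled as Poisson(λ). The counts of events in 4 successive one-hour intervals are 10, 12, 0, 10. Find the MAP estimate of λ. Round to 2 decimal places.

λ̂_MAP = 4.24

Σxᵢ = 10+12+0+10 = 32, with n = 4.
Posterior ∝ λ^4e^(−4.5λ) · λ^32e^(−4λ) = λ^36e^(−8.5λ), i.e. Gamma(shape=37, rate=8.5).
The mode of a Gamma(a, b) with a ≥ 1 (shape–rate) is (a−1)/b = 36/8.5 ≈ 4.24.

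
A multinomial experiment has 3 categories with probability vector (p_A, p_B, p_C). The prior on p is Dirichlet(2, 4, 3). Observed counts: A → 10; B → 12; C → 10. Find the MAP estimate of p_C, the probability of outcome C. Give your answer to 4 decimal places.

The posterior is Dirichlet(αᵢ + nᵢ) = Dirichlet(12, 16, 13).
For a Dirichlet(a₁,…,a_K) with all aᵢ > 1, the mode has j-th component (aⱼ − 1)/(Σaᵢ − K).
Here Σaᵢ = 41 and K = 3, so p_C = (13 − 1)/(41 − 3) = 12/38 ≈ 0.3158.

MAP estimate of p_C = 0.3158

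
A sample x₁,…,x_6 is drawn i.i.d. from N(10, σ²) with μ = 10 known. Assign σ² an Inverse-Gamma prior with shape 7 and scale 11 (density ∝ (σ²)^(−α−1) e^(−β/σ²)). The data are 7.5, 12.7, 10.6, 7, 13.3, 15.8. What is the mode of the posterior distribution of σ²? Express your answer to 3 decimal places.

Sum of squared deviations about the known mean: SS = (7.5−10)² + (12.7−10)² + (10.6−10)² + (7−10)² + (13.3−10)² + (15.8−10)² = 67.43.
The Normal likelihood contributes (σ²)^(−n/2) exp(−SS/(2σ²)), so the posterior is Inverse-Gamma(α + n/2, β + SS/2) = Inverse-Gamma(10, 44.715).
The mode of Inverse-Gamma(a, b) is b/(a+1) = 44.715/11 ≈ 4.065.

σ̂²_MAP = 4.065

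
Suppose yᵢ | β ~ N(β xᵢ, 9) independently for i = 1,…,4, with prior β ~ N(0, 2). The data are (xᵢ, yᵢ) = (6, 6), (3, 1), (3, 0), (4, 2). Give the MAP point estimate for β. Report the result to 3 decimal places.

β̂_MAP = 0.631

log p(β | y) = −Σ(yᵢ − βxᵢ)²/(2·9) − β²/(2·2) + const.
Setting the derivative to zero: Σxᵢ(yᵢ − βxᵢ)/9 − β/2 = 0, so β = Σxᵢyᵢ / (Σxᵢ² + σ²/τ²).
Σxᵢyᵢ = 6·6 + 3·1 + 3·0 + 4·2 = 47; Σxᵢ² = 70; σ²/τ² = 4.5.
β̂_MAP = 47 / (70 + 4.5) = 47/74.5 ≈ 0.631.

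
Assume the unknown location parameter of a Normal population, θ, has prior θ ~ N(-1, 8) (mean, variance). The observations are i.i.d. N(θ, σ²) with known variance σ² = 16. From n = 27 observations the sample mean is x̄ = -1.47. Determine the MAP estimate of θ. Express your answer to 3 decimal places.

θ̂_MAP = -1.438

n = 27, x̄ = -1.47.
For a Normal prior and Normal likelihood with known variance, the posterior is Normal; its mode equals its mean, the precision-weighted average.
Prior precision 1/σ₀² = 1/8 = 0.125; data precision n/σ² = 27/16 = 1.6875.
θ̂ = (0.125·(-1) + 1.6875·(-1.47)) / (0.125 + 1.6875) = (-2.605625)/1.8125 = -4169/2900 ≈ -1.438.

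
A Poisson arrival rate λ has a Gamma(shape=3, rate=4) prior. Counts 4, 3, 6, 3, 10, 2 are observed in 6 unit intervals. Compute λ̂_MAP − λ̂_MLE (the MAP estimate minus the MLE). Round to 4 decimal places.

Σxᵢ = 28. Posterior is Gamma(31, 10); MAP = (31−1)/10 = 30/10 ≈ 3.00000.
MLE = x̄ = 28/6 ≈ 4.66667.
Difference = 30/10 − 28/6 = -5/3 ≈ -1.6667.

MAP − MLE = -1.6667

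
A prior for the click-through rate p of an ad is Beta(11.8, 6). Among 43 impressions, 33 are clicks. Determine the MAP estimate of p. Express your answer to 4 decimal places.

Prior: Beta(11.8, 6).
Data: 33 successes in 43 trials. The binomial likelihood contributes p^33(1−p)^10, so the posterior is Beta(11.8+33, 6+10) = Beta(44.8, 16).
For Beta(a, b) with a, b > 1 the mode is (a−1)/(a+b−2) = 43.8/58.8 ≈ 0.7449.

p̂_MAP = 0.7449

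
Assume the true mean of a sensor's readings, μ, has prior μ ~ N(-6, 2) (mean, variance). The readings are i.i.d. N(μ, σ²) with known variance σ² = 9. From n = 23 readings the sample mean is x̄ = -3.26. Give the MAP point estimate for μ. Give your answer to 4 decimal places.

μ̂_MAP = -3.7084

n = 23, x̄ = -3.26.
For a Normal prior and Normal likelihood with known variance, the posterior is Normal; its mode equals its mean, the precision-weighted average.
Prior precision 1/σ₀² = 1/2 = 0.5; data precision n/σ² = 23/9.
μ̂ = (0.5·(-6) + (23/9)·(-3.26)) / (0.5 + 23/9) = (-5099/450)/(55/18) = -5099/1375 ≈ -3.7084.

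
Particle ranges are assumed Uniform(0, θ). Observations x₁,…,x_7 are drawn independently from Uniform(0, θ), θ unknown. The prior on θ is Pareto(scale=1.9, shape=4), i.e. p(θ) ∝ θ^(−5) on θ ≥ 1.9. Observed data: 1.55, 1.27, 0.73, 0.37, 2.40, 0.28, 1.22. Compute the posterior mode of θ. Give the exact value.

θ̂_MAP = 2.40

The Uniform(0, θ) likelihood is θ^(−n) for θ ≥ max(xᵢ), zero otherwise. Here max(xᵢ) = 2.40.
Posterior ∝ θ^(−5) · θ^(−7) = θ^(−12) on θ ≥ max(1.9, 2.40) = 2.40.
This density is strictly decreasing in θ, so the posterior mode lies at the lower boundary of the support.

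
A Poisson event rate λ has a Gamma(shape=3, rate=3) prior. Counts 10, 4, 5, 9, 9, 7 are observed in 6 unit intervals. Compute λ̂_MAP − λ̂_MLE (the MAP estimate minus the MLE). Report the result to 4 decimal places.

MAP − MLE = -2.2222

Σxᵢ = 44. Posterior is Gamma(47, 9); MAP = (47−1)/9 = 46/9 ≈ 5.11111.
MLE = x̄ = 44/6 ≈ 7.33333.
Difference = 46/9 − 44/6 = -20/9 ≈ -2.2222.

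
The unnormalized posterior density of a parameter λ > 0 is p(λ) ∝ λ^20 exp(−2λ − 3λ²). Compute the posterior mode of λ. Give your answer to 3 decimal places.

ℓ'(λ) = 20/λ − 2 − 6λ. Setting this to zero and multiplying by λ: 6λ² + 2λ − 20 = 0.
λ = (−2 + √(2² + 4·6·20)) / (2·6) = (−2 + √484) / 12 = (−2 + 22)/12 = 5/3.
ℓ''(λ) = −20/λ² − 6 < 0, confirming a maximum.

λ̂_MAP = 1.667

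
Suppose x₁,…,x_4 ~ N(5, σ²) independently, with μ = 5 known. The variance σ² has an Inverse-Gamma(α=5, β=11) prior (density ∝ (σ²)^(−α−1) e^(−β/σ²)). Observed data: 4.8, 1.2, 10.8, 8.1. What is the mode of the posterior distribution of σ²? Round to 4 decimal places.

Sum of squared deviations about the known mean: SS = (4.8−5)² + (1.2−5)² + (10.8−5)² + (8.1−5)² = 57.73.
The Normal likelihood contributes (σ²)^(−n/2) exp(−SS/(2σ²)), so the posterior is Inverse-Gamma(α + n/2, β + SS/2) = Inverse-Gamma(7, 39.865).
The mode of Inverse-Gamma(a, b) is b/(a+1) = 39.865/8 ≈ 4.9831.

σ̂²_MAP = 4.9831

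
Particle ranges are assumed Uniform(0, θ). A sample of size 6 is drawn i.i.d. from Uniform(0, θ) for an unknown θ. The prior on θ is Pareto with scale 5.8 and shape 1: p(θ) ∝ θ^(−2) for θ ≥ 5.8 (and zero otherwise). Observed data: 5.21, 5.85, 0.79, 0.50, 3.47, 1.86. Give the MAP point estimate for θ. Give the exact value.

The Uniform(0, θ) likelihood is θ^(−n) for θ ≥ max(xᵢ), zero otherwise. Here max(xᵢ) = 5.85.
Posterior ∝ θ^(−2) · θ^(−6) = θ^(−8) on θ ≥ max(5.8, 5.85) = 5.85.
This density is strictly decreasing in θ, so the posterior mode lies at the lower boundary of the support.

θ̂_MAP = 5.85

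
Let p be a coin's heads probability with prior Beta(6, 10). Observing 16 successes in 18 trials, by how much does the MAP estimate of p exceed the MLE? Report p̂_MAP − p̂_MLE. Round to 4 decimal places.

MAP − MLE = -0.2326

Posterior is Beta(22, 12); MAP = (22−1)/(34−2) = 21/32 ≈ 0.65625.
MLE ignores the prior: p̂_MLE = k/n = 16/18 ≈ 0.88889.
Difference = 21/32 − 16/18 = -67/288 ≈ -0.2326.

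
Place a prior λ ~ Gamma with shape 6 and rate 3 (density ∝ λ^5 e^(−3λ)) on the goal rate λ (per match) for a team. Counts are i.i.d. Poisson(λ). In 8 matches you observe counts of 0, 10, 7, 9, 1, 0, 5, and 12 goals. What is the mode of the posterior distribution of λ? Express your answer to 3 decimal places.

Σxᵢ = 0+10+7+9+1+0+5+12 = 44, with n = 8.
Posterior ∝ λ^5e^(−3λ) · λ^44e^(−8λ) = λ^49e^(−11λ), i.e. Gamma(shape=50, rate=11).
The mode of a Gamma(a, b) with a ≥ 1 (shape–rate) is (a−1)/b = 49/11 ≈ 4.455.

λ̂_MAP = 4.455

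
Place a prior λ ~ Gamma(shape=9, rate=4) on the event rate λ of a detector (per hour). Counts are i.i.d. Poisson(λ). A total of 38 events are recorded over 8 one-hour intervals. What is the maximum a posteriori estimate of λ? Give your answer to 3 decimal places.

Σxᵢ = 38, n = 8.
Posterior ∝ λ^8e^(−4λ) · λ^38e^(−8λ) = λ^46e^(−12λ), i.e. Gamma(shape=47, rate=12).
The mode of a Gamma(a, b) with a ≥ 1 (shape–rate) is (a−1)/b = 46/12 ≈ 3.833.

λ̂_MAP = 3.833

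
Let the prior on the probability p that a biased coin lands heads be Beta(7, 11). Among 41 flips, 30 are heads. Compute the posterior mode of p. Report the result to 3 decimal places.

Prior: Beta(7, 11).
Data: 30 successes in 41 trials. The binomial likelihood contributes p^30(1−p)^11, so the posterior is Beta(7+30, 11+11) = Beta(37, 22).
For Beta(a, b) with a, b > 1 the mode is (a−1)/(a+b−2) = 36/57 ≈ 0.632.

p̂_MAP = 0.632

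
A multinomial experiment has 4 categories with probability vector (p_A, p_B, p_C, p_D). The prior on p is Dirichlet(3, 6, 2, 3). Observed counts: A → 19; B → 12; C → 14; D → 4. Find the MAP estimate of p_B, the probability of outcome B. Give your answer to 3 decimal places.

MAP estimate of p_B = 0.288

The posterior is Dirichlet(αᵢ + nᵢ) = Dirichlet(22, 18, 16, 7).
For a Dirichlet(a₁,…,a_K) with all aᵢ > 1, the mode has j-th component (aⱼ − 1)/(Σaᵢ − K).
Here Σaᵢ = 63 and K = 4, so p_B = (18 − 1)/(63 − 4) = 17/59 ≈ 0.288.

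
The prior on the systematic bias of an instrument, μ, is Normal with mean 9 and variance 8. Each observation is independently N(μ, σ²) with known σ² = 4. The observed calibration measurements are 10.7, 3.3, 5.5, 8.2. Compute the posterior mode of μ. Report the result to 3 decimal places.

n = 4; x̄ = (10.7 + 3.3 + 5.5 + 8.2)/4 = 27.7/4 = 6.925.
For a Normal prior and Normal likelihood with known variance, the posterior is Normal; its mode equals its mean, the precision-weighted average.
Prior precision 1/σ₀² = 1/8 = 0.125; data precision n/σ² = 4/4 = 1.
μ̂ = (0.125·9 + 1·6.925) / (0.125 + 1) = 8.05/1.125 = 322/45 ≈ 7.156.

μ̂_MAP = 7.156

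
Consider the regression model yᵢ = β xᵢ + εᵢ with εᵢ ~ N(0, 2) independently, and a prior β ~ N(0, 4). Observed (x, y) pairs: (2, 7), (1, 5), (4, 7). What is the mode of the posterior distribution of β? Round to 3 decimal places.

β̂_MAP = 2.186

log p(β | y) = −Σ(yᵢ − βxᵢ)²/(2·2) − β²/(2·4) + const.
Setting the derivative to zero: Σxᵢ(yᵢ − βxᵢ)/2 − β/4 = 0, so β = Σxᵢyᵢ / (Σxᵢ² + σ²/τ²).
Σxᵢyᵢ = 2·7 + 1·5 + 4·7 = 47; Σxᵢ² = 21; σ²/τ² = 0.5.
β̂_MAP = 47 / (21 + 0.5) = 47/21.5 ≈ 2.186.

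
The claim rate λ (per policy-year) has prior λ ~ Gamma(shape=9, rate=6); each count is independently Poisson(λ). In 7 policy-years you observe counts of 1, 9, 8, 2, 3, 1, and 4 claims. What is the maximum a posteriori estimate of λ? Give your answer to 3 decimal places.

Σxᵢ = 1+9+8+2+3+1+4 = 28, with n = 7.
Posterior ∝ λ^8e^(−6λ) · λ^28e^(−7λ) = λ^36e^(−13λ), i.e. Gamma(shape=37, rate=13).
The mode of a Gamma(a, b) with a ≥ 1 (shape–rate) is (a−1)/b = 36/13 ≈ 2.769.

λ̂_MAP = 2.769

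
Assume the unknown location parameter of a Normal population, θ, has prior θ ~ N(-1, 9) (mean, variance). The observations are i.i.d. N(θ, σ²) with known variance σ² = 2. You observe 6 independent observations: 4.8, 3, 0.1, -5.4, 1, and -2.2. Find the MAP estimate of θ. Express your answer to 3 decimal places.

θ̂_MAP = 0.173

n = 6; x̄ = (4.8 + 3 + 0.1 + (-5.4) + 1 + (-2.2))/6 = 1.3/6 = 13/60 ≈ 0.2167.
For a Normal prior and Normal likelihood with known variance, the posterior is Normal; its mode equals its mean, the precision-weighted average.
Prior precision 1/σ₀² = 1/9; data precision n/σ² = 6/2 = 3.
θ̂ = ((1/9)·(-1) + 3·(13/60)) / (1/9 + 3) = (97/180)/(28/9) = 97/560 ≈ 0.173.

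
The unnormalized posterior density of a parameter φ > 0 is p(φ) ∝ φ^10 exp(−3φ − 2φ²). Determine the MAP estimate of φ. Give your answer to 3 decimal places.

ℓ'(φ) = 10/φ − 3 − 4φ. Setting this to zero and multiplying by φ: 4φ² + 3φ − 10 = 0.
φ = (−3 + √(3² + 4·4·10)) / (2·4) = (−3 + √169) / 8 = (−3 + 13)/8 = 5/4.
ℓ''(φ) = −10/φ² − 4 < 0, confirming a maximum.

φ̂_MAP = 1.250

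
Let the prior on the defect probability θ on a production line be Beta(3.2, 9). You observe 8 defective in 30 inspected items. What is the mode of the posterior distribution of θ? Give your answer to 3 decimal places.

θ̂_MAP = 0.254

Prior: Beta(3.2, 9).
Data: 8 successes in 30 trials. The binomial likelihood contributes θ^8(1−θ)^22, so the posterior is Beta(3.2+8, 9+22) = Beta(11.2, 31).
For Beta(a, b) with a, b > 1 the mode is (a−1)/(a+b−2) = 10.2/40.2 ≈ 0.254.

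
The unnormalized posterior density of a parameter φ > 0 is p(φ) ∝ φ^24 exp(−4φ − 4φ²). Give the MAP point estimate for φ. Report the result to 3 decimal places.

ℓ'(φ) = 24/φ − 4 − 8φ. Setting this to zero and multiplying by φ: 8φ² + 4φ − 24 = 0.
φ = (−4 + √(4² + 4·8·24)) / (2·8) = (−4 + √784) / 16 = (−4 + 28)/16 = 3/2.
ℓ''(φ) = −24/φ² − 8 < 0, confirming a maximum.

φ̂_MAP = 1.500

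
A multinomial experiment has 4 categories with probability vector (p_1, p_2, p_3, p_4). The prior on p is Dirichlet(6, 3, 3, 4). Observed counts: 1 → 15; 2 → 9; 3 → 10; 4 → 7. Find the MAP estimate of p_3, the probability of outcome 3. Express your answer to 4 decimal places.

The posterior is Dirichlet(αᵢ + nᵢ) = Dirichlet(21, 12, 13, 11).
For a Dirichlet(a₁,…,a_K) with all aᵢ > 1, the mode has j-th component (aⱼ − 1)/(Σaᵢ − K).
Here Σaᵢ = 57 and K = 4, so p_3 = (13 − 1)/(57 − 4) = 12/53 ≈ 0.2264.

MAP estimate: 0.2264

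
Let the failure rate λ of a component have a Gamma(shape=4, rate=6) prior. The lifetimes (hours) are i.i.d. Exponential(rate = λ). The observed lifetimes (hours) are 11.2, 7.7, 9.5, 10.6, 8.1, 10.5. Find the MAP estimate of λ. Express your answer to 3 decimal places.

λ̂_MAP = 0.142

The Exponential(rate=λ) likelihood is ∝ λ^n e^(−λΣtᵢ). Here n = 6 and Σtᵢ = 11.2 + 7.7 + 9.5 + 10.6 + 8.1 + 10.5 = 57.6.
Posterior ∝ λ^3e^(−6λ) · λ^6e^(−57.6λ) = λ^9e^(−63.6λ), i.e. Gamma(10, 63.6).
Mode = (a−1)/b = 9/63.6 ≈ 0.142.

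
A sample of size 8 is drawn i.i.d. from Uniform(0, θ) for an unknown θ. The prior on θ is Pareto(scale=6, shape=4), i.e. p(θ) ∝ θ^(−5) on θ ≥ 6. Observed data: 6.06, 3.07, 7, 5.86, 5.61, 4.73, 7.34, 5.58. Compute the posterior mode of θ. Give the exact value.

The Uniform(0, θ) likelihood is θ^(−n) for θ ≥ max(xᵢ), zero otherwise. Here max(xᵢ) = 7.34.
Posterior ∝ θ^(−5) · θ^(−8) = θ^(−13) on θ ≥ max(6, 7.34) = 7.34.
This density is strictly decreasing in θ, so the posterior mode lies at the lower boundary of the support.

θ̂_MAP = 7.34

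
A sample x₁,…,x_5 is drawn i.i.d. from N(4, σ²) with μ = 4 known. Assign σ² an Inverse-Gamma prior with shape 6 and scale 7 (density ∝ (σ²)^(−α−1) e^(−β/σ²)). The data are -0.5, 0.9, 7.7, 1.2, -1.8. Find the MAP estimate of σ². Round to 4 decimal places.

σ̂²_MAP = 5.2121

Sum of squared deviations about the known mean: SS = (-0.5−4)² + (0.9−4)² + (7.7−4)² + (1.2−4)² + (-1.8−4)² = 85.03.
The Normal likelihood contributes (σ²)^(−n/2) exp(−SS/(2σ²)), so the posterior is Inverse-Gamma(α + n/2, β + SS/2) = Inverse-Gamma(8.5, 49.515).
The mode of Inverse-Gamma(a, b) is b/(a+1) = 49.515/9.5 ≈ 5.2121.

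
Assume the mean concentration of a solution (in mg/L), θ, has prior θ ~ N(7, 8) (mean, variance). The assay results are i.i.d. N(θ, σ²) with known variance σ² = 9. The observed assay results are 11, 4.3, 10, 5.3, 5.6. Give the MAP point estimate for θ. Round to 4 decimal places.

n = 5; x̄ = (11 + 4.3 + 10 + 5.3 + 5.6)/5 = 36.2/5 = 7.24.
For a Normal prior and Normal likelihood with known variance, the posterior is Normal; its mode equals its mean, the precision-weighted average.
Prior precision 1/σ₀² = 1/8 = 0.125; data precision n/σ² = 5/9.
θ̂ = (0.125·7 + (5/9)·7.24) / (0.125 + 5/9) = (1763/360)/(49/72) = 1763/245 ≈ 7.1959.

θ̂_MAP = 7.1959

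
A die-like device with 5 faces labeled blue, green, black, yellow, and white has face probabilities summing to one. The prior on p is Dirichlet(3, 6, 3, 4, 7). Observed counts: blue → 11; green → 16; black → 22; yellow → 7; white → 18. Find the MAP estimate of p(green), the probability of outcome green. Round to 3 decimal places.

The posterior is Dirichlet(αᵢ + nᵢ) = Dirichlet(14, 22, 25, 11, 25).
For a Dirichlet(a₁,…,a_K) with all aᵢ > 1, the mode has j-th component (aⱼ − 1)/(Σaᵢ − K).
Here Σaᵢ = 97 and K = 5, so p(green) = (22 − 1)/(97 − 5) = 21/92 ≈ 0.228.

MAP estimate of p(green) = 0.228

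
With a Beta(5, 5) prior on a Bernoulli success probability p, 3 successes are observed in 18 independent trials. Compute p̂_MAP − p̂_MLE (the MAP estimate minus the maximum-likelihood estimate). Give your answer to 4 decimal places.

MAP − MLE = 0.1026

Posterior is Beta(8, 20); MAP = (8−1)/(28−2) = 7/26 ≈ 0.26923.
MLE ignores the prior: p̂_MLE = k/n = 3/18 ≈ 0.16667.
Difference = 7/26 − 3/18 = 4/39 ≈ 0.1026.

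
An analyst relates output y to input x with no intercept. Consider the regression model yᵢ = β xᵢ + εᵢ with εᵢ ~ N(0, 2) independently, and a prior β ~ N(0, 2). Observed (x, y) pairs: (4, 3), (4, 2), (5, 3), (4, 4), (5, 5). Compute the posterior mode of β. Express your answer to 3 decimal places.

β̂_MAP = 0.768

log p(β | y) = −Σ(yᵢ − βxᵢ)²/(2·2) − β²/(2·2) + const.
Setting the derivative to zero: Σxᵢ(yᵢ − βxᵢ)/2 − β/2 = 0, so β = Σxᵢyᵢ / (Σxᵢ² + σ²/τ²).
Σxᵢyᵢ = 4·3 + 4·2 + 5·3 + 4·4 + 5·5 = 76; Σxᵢ² = 98; σ²/τ² = 1.
β̂_MAP = 76 / (98 + 1) = 76/99 ≈ 0.768.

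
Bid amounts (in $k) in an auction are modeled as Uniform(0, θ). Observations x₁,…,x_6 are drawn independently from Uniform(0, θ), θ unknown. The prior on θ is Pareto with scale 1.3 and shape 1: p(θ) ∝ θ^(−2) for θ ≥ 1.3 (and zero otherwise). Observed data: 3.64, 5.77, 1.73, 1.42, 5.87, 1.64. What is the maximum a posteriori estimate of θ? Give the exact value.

θ̂_MAP = 5.87

The Uniform(0, θ) likelihood is θ^(−n) for θ ≥ max(xᵢ), zero otherwise. Here max(xᵢ) = 5.87.
Posterior ∝ θ^(−2) · θ^(−6) = θ^(−8) on θ ≥ max(1.3, 5.87) = 5.87.
This density is strictly decreasing in θ, so the posterior mode lies at the lower boundary of the support.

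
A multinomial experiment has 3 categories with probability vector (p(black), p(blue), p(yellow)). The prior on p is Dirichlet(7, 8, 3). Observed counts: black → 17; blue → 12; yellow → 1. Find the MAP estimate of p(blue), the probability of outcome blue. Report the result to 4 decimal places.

MAP estimate of p(blue) = 0.4222

The posterior is Dirichlet(αᵢ + nᵢ) = Dirichlet(24, 20, 4).
For a Dirichlet(a₁,…,a_K) with all aᵢ > 1, the mode has j-th component (aⱼ − 1)/(Σaᵢ − K).
Here Σaᵢ = 48 and K = 3, so p(blue) = (20 − 1)/(48 − 3) = 19/45 ≈ 0.4222.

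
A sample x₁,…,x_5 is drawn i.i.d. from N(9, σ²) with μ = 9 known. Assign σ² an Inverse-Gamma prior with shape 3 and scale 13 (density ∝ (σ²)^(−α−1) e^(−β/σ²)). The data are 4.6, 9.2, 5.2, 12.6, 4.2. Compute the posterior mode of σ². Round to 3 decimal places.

σ̂²_MAP = 7.372

Sum of squared deviations about the known mean: SS = (4.6−9)² + (9.2−9)² + (5.2−9)² + (12.6−9)² + (4.2−9)² = 69.84.
The Normal likelihood contributes (σ²)^(−n/2) exp(−SS/(2σ²)), so the posterior is Inverse-Gamma(α + n/2, β + SS/2) = Inverse-Gamma(5.5, 47.92).
The mode of Inverse-Gamma(a, b) is b/(a+1) = 47.92/6.5 ≈ 7.372.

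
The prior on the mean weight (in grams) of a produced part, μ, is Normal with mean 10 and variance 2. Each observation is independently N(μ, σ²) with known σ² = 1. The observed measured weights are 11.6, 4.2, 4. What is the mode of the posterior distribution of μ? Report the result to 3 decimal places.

μ̂_MAP = 7.086

n = 3; x̄ = (11.6 + 4.2 + 4)/3 = 19.8/3 = 6.6.
For a Normal prior and Normal likelihood with known variance, the posterior is Normal; its mode equals its mean, the precision-weighted average.
Prior precision 1/σ₀² = 1/2 = 0.5; data precision n/σ² = 3/1 = 3.
μ̂ = (0.5·10 + 3·6.6) / (0.5 + 3) = 24.8/3.5 = 248/35 ≈ 7.086.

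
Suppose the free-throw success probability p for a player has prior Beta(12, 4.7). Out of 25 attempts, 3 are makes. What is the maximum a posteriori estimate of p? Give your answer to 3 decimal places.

p̂_MAP = 0.353

Prior: Beta(12, 4.7).
Data: 3 successes in 25 trials. The binomial likelihood contributes p^3(1−p)^22, so the posterior is Beta(12+3, 4.7+22) = Beta(15, 26.7).
For Beta(a, b) with a, b > 1 the mode is (a−1)/(a+b−2) = 14/39.7 ≈ 0.353.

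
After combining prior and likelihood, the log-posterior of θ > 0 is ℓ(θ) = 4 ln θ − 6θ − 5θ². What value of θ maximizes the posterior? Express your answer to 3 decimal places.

θ̂_MAP = 0.400

ℓ'(θ) = 4/θ − 6 − 10θ. Setting this to zero and multiplying by θ: 10θ² + 6θ − 4 = 0.
θ = (−6 + √(6² + 4·10·4)) / (2·10) = (−6 + √196) / 20 = (−6 + 14)/20 = 2/5.
ℓ''(θ) = −4/θ² − 10 < 0, confirming a maximum.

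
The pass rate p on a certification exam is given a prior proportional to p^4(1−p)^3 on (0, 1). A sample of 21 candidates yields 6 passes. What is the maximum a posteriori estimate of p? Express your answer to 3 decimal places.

p̂_MAP = 0.357

The prior density ∝ p^4(1−p)^3 is the kernel of Beta(5, 4).
Data: 6 successes in 21 trials. The binomial likelihood contributes p^6(1−p)^15, so the posterior is Beta(5+6, 4+15) = Beta(11, 19).
For Beta(a, b) with a, b > 1 the mode is (a−1)/(a+b−2) = 10/28 ≈ 0.357.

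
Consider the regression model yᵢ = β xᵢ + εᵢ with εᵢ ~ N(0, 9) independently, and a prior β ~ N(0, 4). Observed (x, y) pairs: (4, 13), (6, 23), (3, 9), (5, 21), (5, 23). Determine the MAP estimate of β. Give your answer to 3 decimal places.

log p(β | y) = −Σ(yᵢ − βxᵢ)²/(2·9) − β²/(2·4) + const.
Setting the derivative to zero: Σxᵢ(yᵢ − βxᵢ)/9 − β/4 = 0, so β = Σxᵢyᵢ / (Σxᵢ² + σ²/τ²).
Σxᵢyᵢ = 4·13 + 6·23 + 3·9 + 5·21 + 5·23 = 437; Σxᵢ² = 111; σ²/τ² = 2.25.
β̂_MAP = 437 / (111 + 2.25) = 437/113.25 ≈ 3.859.

β̂_MAP = 3.859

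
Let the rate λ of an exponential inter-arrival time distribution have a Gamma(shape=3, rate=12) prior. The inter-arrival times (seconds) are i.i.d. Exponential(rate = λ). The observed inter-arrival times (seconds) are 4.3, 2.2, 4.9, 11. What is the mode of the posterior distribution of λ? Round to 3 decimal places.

The Exponential(rate=λ) likelihood is ∝ λ^n e^(−λΣtᵢ). Here n = 4 and Σtᵢ = 4.3 + 2.2 + 4.9 + 11 = 22.4.
Posterior ∝ λ^2e^(−12λ) · λ^4e^(−22.4λ) = λ^6e^(−34.4λ), i.e. Gamma(7, 34.4).
Mode = (a−1)/b = 6/34.4 ≈ 0.174.

λ̂_MAP = 0.174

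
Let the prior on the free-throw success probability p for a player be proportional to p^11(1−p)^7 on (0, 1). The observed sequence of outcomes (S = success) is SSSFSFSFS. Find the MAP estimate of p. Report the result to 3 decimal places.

p̂_MAP = 0.630

The prior density ∝ p^11(1−p)^7 is the kernel of Beta(12, 8).
Data: 6 successes in 9 trials (from the sequence). The binomial likelihood contributes p^6(1−p)^3, so the posterior is Beta(12+6, 8+3) = Beta(18, 11).
For Beta(a, b) with a, b > 1 the mode is (a−1)/(a+b−2) = 17/27 ≈ 0.630.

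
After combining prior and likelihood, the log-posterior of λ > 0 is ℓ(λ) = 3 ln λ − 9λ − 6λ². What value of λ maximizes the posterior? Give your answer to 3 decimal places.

λ̂_MAP = 0.250

ℓ'(λ) = 3/λ − 9 − 12λ. Setting this to zero and multiplying by λ: 12λ² + 9λ − 3 = 0.
λ = (−9 + √(9² + 4·12·3)) / (2·12) = (−9 + √225) / 24 = (−9 + 15)/24 = 1/4.
ℓ''(λ) = −3/λ² − 12 < 0, confirming a maximum.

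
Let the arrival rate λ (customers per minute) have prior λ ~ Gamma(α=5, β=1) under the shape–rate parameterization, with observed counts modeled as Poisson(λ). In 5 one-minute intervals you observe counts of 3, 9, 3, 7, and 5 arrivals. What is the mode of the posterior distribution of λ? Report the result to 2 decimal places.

Σxᵢ = 3+9+3+7+5 = 27, with n = 5.
Posterior ∝ λ^4e^(−1λ) · λ^27e^(−5λ) = λ^31e^(−6λ), i.e. Gamma(shape=32, rate=6).
The mode of a Gamma(a, b) with a ≥ 1 (shape–rate) is (a−1)/b = 31/6 ≈ 5.17.

λ̂_MAP = 5.17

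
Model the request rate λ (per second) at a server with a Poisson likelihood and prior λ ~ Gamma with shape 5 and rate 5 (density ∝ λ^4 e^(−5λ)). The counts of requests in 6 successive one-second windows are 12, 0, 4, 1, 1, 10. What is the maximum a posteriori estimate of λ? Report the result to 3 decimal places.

λ̂_MAP = 2.909

Σxᵢ = 12+0+4+1+1+10 = 28, with n = 6.
Posterior ∝ λ^4e^(−5λ) · λ^28e^(−6λ) = λ^32e^(−11λ), i.e. Gamma(shape=33, rate=11).
The mode of a Gamma(a, b) with a ≥ 1 (shape–rate) is (a−1)/b = 32/11 ≈ 2.909.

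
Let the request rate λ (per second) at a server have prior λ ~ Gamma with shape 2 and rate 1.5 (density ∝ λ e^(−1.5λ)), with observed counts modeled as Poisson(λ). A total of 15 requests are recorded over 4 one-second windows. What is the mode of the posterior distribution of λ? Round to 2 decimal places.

λ̂_MAP = 2.91

Σxᵢ = 15, n = 4.
Posterior ∝ λe^(−1.5λ) · λ^15e^(−4λ) = λ^16e^(−5.5λ), i.e. Gamma(shape=17, rate=5.5).
The mode of a Gamma(a, b) with a ≥ 1 (shape–rate) is (a−1)/b = 16/5.5 ≈ 2.91.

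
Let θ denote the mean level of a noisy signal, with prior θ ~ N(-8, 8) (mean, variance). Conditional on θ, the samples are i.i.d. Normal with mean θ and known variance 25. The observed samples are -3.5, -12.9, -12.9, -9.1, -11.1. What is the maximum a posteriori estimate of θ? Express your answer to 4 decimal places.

n = 5; x̄ = ((-3.5) + (-12.9) + (-12.9) + (-9.1) + (-11.1))/5 = -49.5/5 = -9.9.
For a Normal prior and Normal likelihood with known variance, the posterior is Normal; its mode equals its mean, the precision-weighted average.
Prior precision 1/σ₀² = 1/8 = 0.125; data precision n/σ² = 5/25 = 0.2.
θ̂ = (0.125·(-8) + 0.2·(-9.9)) / (0.125 + 0.2) = (-2.98)/0.325 = -596/65 ≈ -9.1692.

θ̂_MAP = -9.1692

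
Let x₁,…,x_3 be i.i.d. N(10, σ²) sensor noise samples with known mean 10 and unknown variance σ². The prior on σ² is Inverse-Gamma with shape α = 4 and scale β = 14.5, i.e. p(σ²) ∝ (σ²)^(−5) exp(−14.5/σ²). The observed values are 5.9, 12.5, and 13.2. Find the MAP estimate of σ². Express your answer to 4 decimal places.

σ̂²_MAP = 4.7923

Sum of squared deviations about the known mean: SS = (5.9−10)² + (12.5−10)² + (13.2−10)² = 33.3.
The Normal likelihood contributes (σ²)^(−n/2) exp(−SS/(2σ²)), so the posterior is Inverse-Gamma(α + n/2, β + SS/2) = Inverse-Gamma(5.5, 31.15).
The mode of Inverse-Gamma(a, b) is b/(a+1) = 31.15/6.5 ≈ 4.7923.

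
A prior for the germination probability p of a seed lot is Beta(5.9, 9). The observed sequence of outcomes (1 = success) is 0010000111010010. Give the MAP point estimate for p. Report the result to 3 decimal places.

p̂_MAP = 0.377

Prior: Beta(5.9, 9).
Data: 6 successes in 16 trials (from the sequence). The binomial likelihood contributes p^6(1−p)^10, so the posterior is Beta(5.9+6, 9+10) = Beta(11.9, 19).
For Beta(a, b) with a, b > 1 the mode is (a−1)/(a+b−2) = 10.9/28.9 ≈ 0.377.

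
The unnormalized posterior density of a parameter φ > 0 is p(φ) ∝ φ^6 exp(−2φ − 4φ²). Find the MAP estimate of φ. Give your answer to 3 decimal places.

φ̂_MAP = 0.750

ℓ'(φ) = 6/φ − 2 − 8φ. Setting this to zero and multiplying by φ: 8φ² + 2φ − 6 = 0.
φ = (−2 + √(2² + 4·8·6)) / (2·8) = (−2 + √196) / 16 = (−2 + 14)/16 = 3/4.
ℓ''(φ) = −6/φ² − 8 < 0, confirming a maximum.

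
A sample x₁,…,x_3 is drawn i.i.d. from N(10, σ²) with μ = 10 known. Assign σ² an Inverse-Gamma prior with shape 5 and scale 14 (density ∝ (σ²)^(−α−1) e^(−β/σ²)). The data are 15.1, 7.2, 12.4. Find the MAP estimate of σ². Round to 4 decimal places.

Sum of squared deviations about the known mean: SS = (15.1−10)² + (7.2−10)² + (12.4−10)² = 39.61.
The Normal likelihood contributes (σ²)^(−n/2) exp(−SS/(2σ²)), so the posterior is Inverse-Gamma(α + n/2, β + SS/2) = Inverse-Gamma(6.5, 33.805).
The mode of Inverse-Gamma(a, b) is b/(a+1) = 33.805/7.5 ≈ 4.5073.

σ̂²_MAP = 4.5073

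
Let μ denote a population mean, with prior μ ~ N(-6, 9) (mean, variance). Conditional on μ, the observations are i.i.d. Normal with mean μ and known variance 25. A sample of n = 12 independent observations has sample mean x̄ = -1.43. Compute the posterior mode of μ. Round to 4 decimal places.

μ̂_MAP = -2.2890

n = 12, x̄ = -1.43.
For a Normal prior and Normal likelihood with known variance, the posterior is Normal; its mode equals its mean, the precision-weighted average.
Prior precision 1/σ₀² = 1/9; data precision n/σ² = 12/25 = 0.48.
μ̂ = ((1/9)·(-6) + 0.48·(-1.43)) / (1/9 + 0.48) = (-2537/1875)/(133/225) = -7611/3325 ≈ -2.2890.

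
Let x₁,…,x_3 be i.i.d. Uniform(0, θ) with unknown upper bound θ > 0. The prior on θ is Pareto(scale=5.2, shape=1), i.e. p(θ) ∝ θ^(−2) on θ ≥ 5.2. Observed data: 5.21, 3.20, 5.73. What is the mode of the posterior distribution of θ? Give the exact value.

θ̂_MAP = 5.73

The Uniform(0, θ) likelihood is θ^(−n) for θ ≥ max(xᵢ), zero otherwise. Here max(xᵢ) = 5.73.
Posterior ∝ θ^(−2) · θ^(−3) = θ^(−5) on θ ≥ max(5.2, 5.73) = 5.73.
This density is strictly decreasing in θ, so the posterior mode lies at the lower boundary of the support.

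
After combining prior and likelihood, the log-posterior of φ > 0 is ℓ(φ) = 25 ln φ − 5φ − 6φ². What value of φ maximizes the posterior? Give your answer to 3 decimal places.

φ̂_MAP = 1.250

ℓ'(φ) = 25/φ − 5 − 12φ. Setting this to zero and multiplying by φ: 12φ² + 5φ − 25 = 0.
φ = (−5 + √(5² + 4·12·25)) / (2·12) = (−5 + √1225) / 24 = (−5 + 35)/24 = 5/4.
ℓ''(φ) = −25/φ² − 12 < 0, confirming a maximum.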